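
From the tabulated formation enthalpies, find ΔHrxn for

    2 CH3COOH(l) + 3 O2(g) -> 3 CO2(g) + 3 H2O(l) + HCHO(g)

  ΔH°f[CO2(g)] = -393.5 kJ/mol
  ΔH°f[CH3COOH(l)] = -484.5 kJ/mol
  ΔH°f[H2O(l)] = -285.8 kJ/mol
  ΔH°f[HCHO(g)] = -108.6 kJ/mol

Products: 3·(-393.5) + 3·(-285.8) + 1·(-108.6) = -2146.5
Reactants: 2·(-484.5) + 3·(+0.0) = -969.0
ΔHrxn = (-2146.5) − (-969.0) = -1177.5 kJ/mol

ΔHrxn = -1177.5 kJ/mol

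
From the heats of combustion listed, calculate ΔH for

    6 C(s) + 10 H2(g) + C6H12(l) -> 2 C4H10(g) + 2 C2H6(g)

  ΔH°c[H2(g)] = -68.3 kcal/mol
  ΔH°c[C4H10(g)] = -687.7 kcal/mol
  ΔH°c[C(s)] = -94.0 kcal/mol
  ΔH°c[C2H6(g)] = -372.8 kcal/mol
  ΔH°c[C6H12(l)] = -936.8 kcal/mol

ΔH = -62.8 kcal/mol

With combustion enthalpies, reactants minus products:
= [6·(-94.0) + 10·(-68.3) + 1·(-936.8)] − [2·(-687.7) + 2·(-372.8)]
= -62.8 kcal/mol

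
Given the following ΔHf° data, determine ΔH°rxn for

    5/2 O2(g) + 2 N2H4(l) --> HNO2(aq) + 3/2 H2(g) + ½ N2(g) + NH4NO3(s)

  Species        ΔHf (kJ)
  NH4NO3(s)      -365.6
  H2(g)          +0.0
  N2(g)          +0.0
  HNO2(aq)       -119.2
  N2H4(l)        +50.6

ΔH°rxn = -586.0 kJ

ΔH°rxn = Σ nΔHf°(products) − Σ nΔHf°(reactants).
Products: 1·(-119.2) + 3/2·(+0.0) + 1/2·(+0.0) + 1·(-365.6) = -484.8
Reactants: 5/2·(+0.0) + 2·(+50.6) = +101.2
ΔH°rxn = (-484.8) − (+101.2) = -586.0 kJ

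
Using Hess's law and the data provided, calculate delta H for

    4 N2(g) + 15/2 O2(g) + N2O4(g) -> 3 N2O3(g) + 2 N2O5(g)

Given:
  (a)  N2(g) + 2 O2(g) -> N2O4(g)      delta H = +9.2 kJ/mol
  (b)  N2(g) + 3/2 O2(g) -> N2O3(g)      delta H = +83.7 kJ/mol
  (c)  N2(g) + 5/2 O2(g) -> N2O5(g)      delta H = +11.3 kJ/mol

delta H = 264.5 kJ/mol

(a) reversed (reverse to put N2O4(g) on the reactant side): -9.2 kJ/mol
(b) × 3 (scale by 3 for the 3 N2O3(g)): (3)·(+83.7) = +251.1 kJ/mol
(c) × 2 (scale by 2 for the 2 N2O5(g)): (2)·(+11.3) = +22.6 kJ/mol
delta H = (-9.2) + (+251.1) + (+22.6) = 264.5 kJ/mol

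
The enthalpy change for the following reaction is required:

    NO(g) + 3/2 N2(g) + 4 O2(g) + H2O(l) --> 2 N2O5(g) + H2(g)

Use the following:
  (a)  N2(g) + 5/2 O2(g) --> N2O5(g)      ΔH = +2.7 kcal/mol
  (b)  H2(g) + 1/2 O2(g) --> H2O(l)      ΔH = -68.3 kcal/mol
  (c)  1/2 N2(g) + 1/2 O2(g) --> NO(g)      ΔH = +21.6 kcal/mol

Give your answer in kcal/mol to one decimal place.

(a) × 2 (scale by 2 for the 2 N2O5(g)): (2)·(+2.7) = +5.4 kcal/mol
(b) reversed (H2O(l) must end up as a reactant): +68.3 kcal/mol
(c) reversed (NO(g) must end up as a reactant): -21.6 kcal/mol
ΔH = (2)·(+2.7) + (-1)·(-68.3) + (-1)·(+21.6) = 52.1 kcal/mol

ΔH = 52.1 kcal/mol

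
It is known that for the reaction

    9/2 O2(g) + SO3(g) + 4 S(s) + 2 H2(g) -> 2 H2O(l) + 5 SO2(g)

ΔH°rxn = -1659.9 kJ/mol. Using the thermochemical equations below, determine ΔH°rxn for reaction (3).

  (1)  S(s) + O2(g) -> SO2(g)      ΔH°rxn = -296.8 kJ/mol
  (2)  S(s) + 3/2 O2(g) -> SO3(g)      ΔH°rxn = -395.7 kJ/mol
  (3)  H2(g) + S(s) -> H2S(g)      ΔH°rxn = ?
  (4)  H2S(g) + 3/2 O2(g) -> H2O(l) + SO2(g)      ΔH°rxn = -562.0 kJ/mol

(1) × 3: (3)·(-296.8) = -890.4 kJ/mol
(2) reversed (reverse to put SO3(g) on the reactant side): +395.7 kJ/mol
(3) × 2 (scale by 2 for the 2 H2(g)): contributes 2·x
(4) × 2 (×2 to match 2 H2O(l) in the target): (2)·(-562.0) = -1124.0 kJ/mol
-1659.9 = (-890.4) + (+395.7) + (-1124.0) + 2·x
x = (-1659.9 − (-1618.7)) / (2) = -20.6 kJ/mol

ΔH°rxn = -20.6 kJ/mol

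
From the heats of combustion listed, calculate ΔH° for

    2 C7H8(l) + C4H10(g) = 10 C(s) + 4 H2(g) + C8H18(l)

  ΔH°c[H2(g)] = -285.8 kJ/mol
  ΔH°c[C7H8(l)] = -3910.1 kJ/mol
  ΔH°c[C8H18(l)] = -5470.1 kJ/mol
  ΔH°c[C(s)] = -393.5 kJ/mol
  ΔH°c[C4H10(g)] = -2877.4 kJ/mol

With combustion enthalpies, reactants minus products:
= [2·(-3910.1) + 1·(-2877.4)] − [10·(-393.5) + 4·(-285.8) + 1·(-5470.1)]
= -149.3 kJ/mol

ΔH° = -149.3 kJ/mol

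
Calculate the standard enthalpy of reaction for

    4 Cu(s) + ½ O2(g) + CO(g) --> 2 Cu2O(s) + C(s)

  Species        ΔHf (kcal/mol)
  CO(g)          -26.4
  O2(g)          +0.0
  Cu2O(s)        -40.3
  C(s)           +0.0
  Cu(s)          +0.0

ΔH°rxn = Σ nΔHf°(products) − Σ nΔHf°(reactants).
Products: 2·(-40.3) + 1·(+0.0) = -80.6
Reactants: 4·(+0.0) + 1/2·(+0.0) + 1·(-26.4) = -26.4
ΔH_rxn = (-80.6) − (-26.4) = -54.2 kcal/mol

ΔH_rxn = -54.2 kcal/mol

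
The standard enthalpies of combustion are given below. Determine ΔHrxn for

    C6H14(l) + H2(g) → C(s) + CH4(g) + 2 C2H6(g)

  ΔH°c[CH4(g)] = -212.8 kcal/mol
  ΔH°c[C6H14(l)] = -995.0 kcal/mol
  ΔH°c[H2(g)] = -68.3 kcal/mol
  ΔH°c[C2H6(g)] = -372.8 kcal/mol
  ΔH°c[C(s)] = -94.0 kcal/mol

ΔHrxn = -10.9 kcal/mol

Using ΔH = Σ nΔHc°(reactants) − Σ nΔHc°(products):
= [1·(-995.0) + 1·(-68.3)] − [1·(-94.0) + 1·(-212.8) + 2·(-372.8)]
= -10.9 kcal/mol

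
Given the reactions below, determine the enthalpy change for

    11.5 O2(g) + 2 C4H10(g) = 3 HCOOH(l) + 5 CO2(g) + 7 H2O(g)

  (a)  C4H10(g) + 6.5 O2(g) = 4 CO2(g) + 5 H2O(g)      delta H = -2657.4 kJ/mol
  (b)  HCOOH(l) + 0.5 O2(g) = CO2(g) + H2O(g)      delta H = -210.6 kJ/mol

(a) × 2 (scale by 2 for the 2 C4H10(g)): (2)·(-2657.4) = -5314.8 kJ/mol
(b) reversed and × 3 (HCOOH(l) must end up as a product; scale by 3 for the 3 HCOOH(l)): (-3)·(-210.6) = +631.8 kJ/mol
delta H = (2)·(-2657.4) + (-3)·(-210.6) = -4683.0 kJ/mol

delta H = -4683.0 kJ/mol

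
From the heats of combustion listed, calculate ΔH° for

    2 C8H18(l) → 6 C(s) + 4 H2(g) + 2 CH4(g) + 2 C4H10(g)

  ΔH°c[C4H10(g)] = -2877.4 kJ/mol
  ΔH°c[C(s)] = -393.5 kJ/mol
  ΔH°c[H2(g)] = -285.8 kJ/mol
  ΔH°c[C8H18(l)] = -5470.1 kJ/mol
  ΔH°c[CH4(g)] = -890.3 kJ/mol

Using ΔH = Σ nΔHc°(reactants) − Σ nΔHc°(products):
= [2·(-5470.1)] − [6·(-393.5) + 4·(-285.8) + 2·(-890.3) + 2·(-2877.4)]
= 99.4 kJ/mol

ΔH° = 99.4 kJ/mol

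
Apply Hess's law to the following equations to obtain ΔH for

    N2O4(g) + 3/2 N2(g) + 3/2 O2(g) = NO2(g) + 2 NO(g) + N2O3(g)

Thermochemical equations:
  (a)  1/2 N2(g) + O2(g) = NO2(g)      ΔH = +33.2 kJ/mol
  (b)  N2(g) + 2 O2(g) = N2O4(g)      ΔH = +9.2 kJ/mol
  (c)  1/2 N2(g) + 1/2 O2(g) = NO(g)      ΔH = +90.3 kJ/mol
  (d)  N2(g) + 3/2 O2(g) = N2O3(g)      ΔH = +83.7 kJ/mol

ΔH = 288.3 kJ/mol

(a) as written: +33.2 kJ/mol
(b) reversed: -9.2 kJ/mol
(c) × 2: (2)·(+90.3) = +180.6 kJ/mol
(d) as written: +83.7 kJ/mol
Summing the manipulated equations, ΔH = (+33.2) + (-9.2) + (+180.6) + (+83.7) = 288.3 kJ/mol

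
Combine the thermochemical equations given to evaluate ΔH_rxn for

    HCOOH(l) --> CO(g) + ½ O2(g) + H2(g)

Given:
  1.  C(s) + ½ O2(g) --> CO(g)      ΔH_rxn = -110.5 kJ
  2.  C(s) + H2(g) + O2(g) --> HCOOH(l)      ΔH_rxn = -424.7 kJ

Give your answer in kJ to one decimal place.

eq. 1 as written: -110.5 kJ
eq. 2 reversed: +424.7 kJ
By Hess's law, ΔH_rxn = (1)·(-110.5) + (-1)·(-424.7) = 314.2 kJ

ΔH_rxn = 314.2 kJ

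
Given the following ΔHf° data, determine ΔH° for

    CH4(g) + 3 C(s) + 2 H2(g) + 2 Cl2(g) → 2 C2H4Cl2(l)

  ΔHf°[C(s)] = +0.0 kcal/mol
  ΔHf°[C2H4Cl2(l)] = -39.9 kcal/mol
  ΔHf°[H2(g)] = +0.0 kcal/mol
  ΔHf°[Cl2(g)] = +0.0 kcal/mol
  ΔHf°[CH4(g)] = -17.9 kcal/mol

Products: 2·(-39.9) = -79.8
Reactants: 1·(-17.9) + 3·(+0.0) + 2·(+0.0) + 2·(+0.0) = -17.9
ΔH° = (-79.8) − (-17.9) = -61.9 kcal/mol

ΔH° = -61.9 kcal/mol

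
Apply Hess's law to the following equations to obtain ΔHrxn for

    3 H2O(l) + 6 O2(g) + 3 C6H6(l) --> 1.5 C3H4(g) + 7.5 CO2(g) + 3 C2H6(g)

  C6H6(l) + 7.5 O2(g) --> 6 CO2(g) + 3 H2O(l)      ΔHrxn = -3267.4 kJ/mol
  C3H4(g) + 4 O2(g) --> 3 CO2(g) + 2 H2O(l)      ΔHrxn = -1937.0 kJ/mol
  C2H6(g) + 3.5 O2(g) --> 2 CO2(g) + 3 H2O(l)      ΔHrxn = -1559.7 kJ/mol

equation 1 × 3: (3)·(-3267.4) = -9802.2 kJ/mol
equation 2 reversed and × 3/2: (-3/2)·(-1937.0) = +2905.5 kJ/mol
equation 3 reversed and × 3: (-3)·(-1559.7) = +4679.1 kJ/mol
By Hess's law, ΔHrxn = (3)·(-3267.4) + (-3/2)·(-1937.0) + (-3)·(-1559.7) = -2217.6 kJ/mol

ΔHrxn = -2217.6 kJ/mol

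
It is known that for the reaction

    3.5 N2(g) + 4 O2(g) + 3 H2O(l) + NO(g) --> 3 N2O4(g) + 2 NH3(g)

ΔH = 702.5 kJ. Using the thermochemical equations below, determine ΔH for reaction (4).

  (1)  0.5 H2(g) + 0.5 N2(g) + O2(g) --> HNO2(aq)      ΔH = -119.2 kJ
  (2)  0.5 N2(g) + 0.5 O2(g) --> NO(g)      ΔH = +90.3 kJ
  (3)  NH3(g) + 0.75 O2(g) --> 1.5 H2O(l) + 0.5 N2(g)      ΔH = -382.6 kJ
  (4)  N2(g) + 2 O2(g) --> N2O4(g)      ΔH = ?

(1): not needed (H2(g) appears nowhere else).
(2) reversed (reverse to put NO(g) on the reactant side): -90.3 kJ
(3) reversed and × 2 (NH3(g) must end up as a product; scale by 2 for the 2 NH3(g)): (-2)·(-382.6) = +765.2 kJ
(4) × 3 (scale by 3 for the 3 N2O4(g)): contributes 3·x
+702.5 = (-90.3) + (+765.2) + 3·x
x = (+702.5 − (+674.9)) / (3) = 9.2 kJ

ΔH = 9.2 kJ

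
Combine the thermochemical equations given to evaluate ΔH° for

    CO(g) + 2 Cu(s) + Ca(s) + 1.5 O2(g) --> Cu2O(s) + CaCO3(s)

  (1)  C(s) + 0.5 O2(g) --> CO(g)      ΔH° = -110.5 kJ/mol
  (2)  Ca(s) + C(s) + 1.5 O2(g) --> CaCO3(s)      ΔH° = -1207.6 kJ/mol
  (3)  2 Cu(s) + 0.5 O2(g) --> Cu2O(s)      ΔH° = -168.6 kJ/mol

(1) reversed: +110.5 kJ/mol
(2) as written: -1207.6 kJ/mol
(3) as written: -168.6 kJ/mol
ΔH° = (+110.5) + (-1207.6) + (-168.6) = -1265.7 kJ/mol

ΔH° = -1265.7 kJ/mol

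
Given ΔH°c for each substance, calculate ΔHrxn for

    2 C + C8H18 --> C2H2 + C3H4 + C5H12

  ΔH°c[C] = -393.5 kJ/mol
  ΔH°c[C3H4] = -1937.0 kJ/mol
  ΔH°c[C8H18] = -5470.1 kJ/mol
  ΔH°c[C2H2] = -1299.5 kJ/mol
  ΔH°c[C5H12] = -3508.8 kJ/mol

ΔHrxn = 488.2 kJ/mol

With combustion enthalpies, reactants minus products:
= [2·(-393.5) + 1·(-5470.1)] − [1·(-1299.5) + 1·(-1937.0) + 1·(-3508.8)]
= 488.2 kJ/mol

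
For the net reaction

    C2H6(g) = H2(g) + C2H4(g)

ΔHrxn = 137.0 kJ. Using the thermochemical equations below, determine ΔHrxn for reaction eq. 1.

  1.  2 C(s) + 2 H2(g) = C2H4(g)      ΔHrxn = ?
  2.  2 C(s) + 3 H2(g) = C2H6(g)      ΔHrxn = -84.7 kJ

ΔHrxn = 52.3 kJ

eq. 1 as written (C2H4(g) already on the product side): contributes x
eq. 2 reversed (reverse to put C2H6(g) on the reactant side): +84.7 kJ
+137.0 = (+84.7) + x
x = (+137.0 − (+84.7)) / (1) = 52.3 kJ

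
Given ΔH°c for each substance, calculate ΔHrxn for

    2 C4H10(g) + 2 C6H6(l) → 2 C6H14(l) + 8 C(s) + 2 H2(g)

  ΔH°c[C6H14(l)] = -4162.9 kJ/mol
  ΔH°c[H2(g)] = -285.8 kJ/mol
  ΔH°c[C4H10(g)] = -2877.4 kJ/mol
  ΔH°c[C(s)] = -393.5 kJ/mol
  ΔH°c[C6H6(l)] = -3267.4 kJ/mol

ΔHrxn = -244.2 kJ/mol

With combustion enthalpies, reactants minus products:
= [2·(-2877.4) + 2·(-3267.4)] − [2·(-4162.9) + 8·(-393.5) + 2·(-285.8)]
= -244.2 kJ/mol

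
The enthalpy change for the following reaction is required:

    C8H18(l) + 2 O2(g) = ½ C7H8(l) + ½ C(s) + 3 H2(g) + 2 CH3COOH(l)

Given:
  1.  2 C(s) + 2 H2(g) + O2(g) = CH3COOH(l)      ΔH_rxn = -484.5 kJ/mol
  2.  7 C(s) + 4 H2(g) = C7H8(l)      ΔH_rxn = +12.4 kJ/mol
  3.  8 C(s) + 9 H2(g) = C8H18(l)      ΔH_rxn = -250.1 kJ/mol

ΔH_rxn = -712.7 kJ/mol

eq. 1 × 2: (2)·(-484.5) = -969.0 kJ/mol
eq. 2 × 1/2: (1/2)·(+12.4) = +6.2 kJ/mol
eq. 3 reversed: +250.1 kJ/mol
ΔH_rxn = (-969.0) + (+6.2) + (+250.1) = -712.7 kJ/mol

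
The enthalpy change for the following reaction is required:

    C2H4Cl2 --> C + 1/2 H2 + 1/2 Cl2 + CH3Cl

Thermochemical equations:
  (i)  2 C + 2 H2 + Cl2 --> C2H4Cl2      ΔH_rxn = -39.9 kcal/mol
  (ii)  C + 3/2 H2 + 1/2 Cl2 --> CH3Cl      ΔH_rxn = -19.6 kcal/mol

(i) reversed (C2H4Cl2 must end up as a reactant): +39.9 kcal/mol
(ii) as written (CH3Cl already on the product side): -19.6 kcal/mol
Combining the equations, ΔH_rxn = (-1)·(-39.9) + (1)·(-19.6) = 20.3 kcal/mol

ΔH_rxn = 20.3 kcal/mol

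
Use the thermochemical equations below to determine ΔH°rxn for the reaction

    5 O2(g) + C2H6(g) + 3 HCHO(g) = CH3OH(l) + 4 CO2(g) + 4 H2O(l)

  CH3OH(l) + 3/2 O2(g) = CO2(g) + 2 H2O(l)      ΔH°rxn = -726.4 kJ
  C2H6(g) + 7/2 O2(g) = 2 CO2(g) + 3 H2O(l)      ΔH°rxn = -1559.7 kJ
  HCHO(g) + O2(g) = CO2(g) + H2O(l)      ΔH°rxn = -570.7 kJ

equation 1 reversed: +726.4 kJ
equation 2 as written: -1559.7 kJ
equation 3 × 3: (3)·(-570.7) = -1712.1 kJ
Summing the manipulated equations, ΔH°rxn = (+726.4) + (-1559.7) + (-1712.1) = -2545.4 kJ

ΔH°rxn = -2545.4 kJ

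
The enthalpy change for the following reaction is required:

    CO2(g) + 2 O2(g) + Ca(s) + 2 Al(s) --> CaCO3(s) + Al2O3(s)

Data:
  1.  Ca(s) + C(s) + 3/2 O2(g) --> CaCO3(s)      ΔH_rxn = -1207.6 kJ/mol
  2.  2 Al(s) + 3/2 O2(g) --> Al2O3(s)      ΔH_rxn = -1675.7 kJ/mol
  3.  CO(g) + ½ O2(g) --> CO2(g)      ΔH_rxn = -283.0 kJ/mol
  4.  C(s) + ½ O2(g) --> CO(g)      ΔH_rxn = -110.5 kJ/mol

eq. 1 as written: -1207.6 kJ/mol
eq. 2 as written: -1675.7 kJ/mol
eq. 3 reversed: +283.0 kJ/mol
eq. 4 reversed: +110.5 kJ/mol
ΔH_rxn = (-1207.6) + (-1675.7) + (+283.0) + (+110.5) = -2489.8 kJ/mol

ΔH_rxn = -2489.8 kJ/mol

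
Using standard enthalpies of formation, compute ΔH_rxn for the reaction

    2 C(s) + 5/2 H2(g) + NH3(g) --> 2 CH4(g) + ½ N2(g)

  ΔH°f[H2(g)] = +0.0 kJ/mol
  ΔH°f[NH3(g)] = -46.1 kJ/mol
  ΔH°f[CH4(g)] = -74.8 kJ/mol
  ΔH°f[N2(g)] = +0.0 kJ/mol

ΔH°rxn = Σ nΔHf°(products) − Σ nΔHf°(reactants).
Products: 2·(-74.8) + 1/2·(+0.0) = -149.6
Reactants: 2·(+0.0) + 5/2·(+0.0) + 1·(-46.1) = -46.1
ΔH_rxn = (-149.6) − (-46.1) = -103.5 kJ/mol

ΔH_rxn = -103.5 kJ/mol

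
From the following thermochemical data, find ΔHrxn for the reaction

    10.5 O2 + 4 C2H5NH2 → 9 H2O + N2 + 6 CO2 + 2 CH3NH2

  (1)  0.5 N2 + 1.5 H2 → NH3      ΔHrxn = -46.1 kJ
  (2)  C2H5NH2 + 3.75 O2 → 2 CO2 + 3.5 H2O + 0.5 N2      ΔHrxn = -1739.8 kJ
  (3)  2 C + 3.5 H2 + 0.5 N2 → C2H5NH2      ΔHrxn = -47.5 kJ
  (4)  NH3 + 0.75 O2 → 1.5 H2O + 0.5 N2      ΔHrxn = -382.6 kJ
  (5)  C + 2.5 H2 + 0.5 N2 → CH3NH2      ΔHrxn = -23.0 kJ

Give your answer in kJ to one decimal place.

(1) reversed: +46.1 kJ
(2) × 3 (×3 to match 6 CO2 in the target): (3)·(-1739.8) = -5219.4 kJ
(3) reversed: +47.5 kJ
(4) reversed: +382.6 kJ
(5) × 2 (×2 to match 2 CH3NH2 in the target): (2)·(-23.0) = -46.0 kJ
ΔHrxn = (+46.1) + (-5219.4) + (+47.5) + (+382.6) + (-46.0) = -4789.2 kJ

ΔHrxn = -4789.2 kJ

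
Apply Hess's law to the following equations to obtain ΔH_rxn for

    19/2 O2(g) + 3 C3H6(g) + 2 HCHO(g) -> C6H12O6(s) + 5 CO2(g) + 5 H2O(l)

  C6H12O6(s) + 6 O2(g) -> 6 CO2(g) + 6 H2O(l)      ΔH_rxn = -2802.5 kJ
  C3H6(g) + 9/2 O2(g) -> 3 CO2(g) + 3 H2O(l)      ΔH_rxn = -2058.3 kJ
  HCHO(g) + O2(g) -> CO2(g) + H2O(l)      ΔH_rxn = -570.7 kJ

ΔH_rxn = -4513.8 kJ

equation 1 reversed: +2802.5 kJ
equation 2 × 3: (3)·(-2058.3) = -6174.9 kJ
equation 3 × 2: (2)·(-570.7) = -1141.4 kJ
Since enthalpy is a state function, ΔH_rxn = (-1)·(-2802.5) + (3)·(-2058.3) + (2)·(-570.7) = -4513.8 kJ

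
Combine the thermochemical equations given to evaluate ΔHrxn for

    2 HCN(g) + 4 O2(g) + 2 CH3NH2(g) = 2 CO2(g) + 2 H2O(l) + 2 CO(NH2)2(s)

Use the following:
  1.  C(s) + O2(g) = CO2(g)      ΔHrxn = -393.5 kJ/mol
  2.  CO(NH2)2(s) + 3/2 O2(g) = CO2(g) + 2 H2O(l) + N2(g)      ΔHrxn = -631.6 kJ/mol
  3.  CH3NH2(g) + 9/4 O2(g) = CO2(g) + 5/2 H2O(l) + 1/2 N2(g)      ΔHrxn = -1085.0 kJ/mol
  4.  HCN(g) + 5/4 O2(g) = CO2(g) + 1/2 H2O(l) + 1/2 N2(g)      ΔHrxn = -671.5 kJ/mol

eq. 1: not needed (C(s) appears nowhere else).
eq. 2 reversed and × 2 (CO(NH2)2(s) must end up as a product; scale by 2 for the 2 CO(NH2)2(s)): (-2)·(-631.6) = +1263.2 kJ/mol
eq. 3 × 2 (scale by 2 for the 2 CH3NH2(g)): (2)·(-1085.0) = -2170.0 kJ/mol
eq. 4 × 2 (×2 to match 2 HCN(g) in the target): (2)·(-671.5) = -1343.0 kJ/mol
By Hess's law, ΔHrxn = (+1263.2) + (-2170.0) + (-1343.0) = -2249.8 kJ/mol

ΔHrxn = -2249.8 kJ/mol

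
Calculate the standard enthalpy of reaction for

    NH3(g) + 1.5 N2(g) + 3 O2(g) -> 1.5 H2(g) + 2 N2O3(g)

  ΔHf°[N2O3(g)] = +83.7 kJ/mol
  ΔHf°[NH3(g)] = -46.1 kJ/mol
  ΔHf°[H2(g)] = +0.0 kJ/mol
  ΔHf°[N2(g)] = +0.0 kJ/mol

ΔH° = 213.5 kJ/mol

Products: 3/2·(+0.0) + 2·(+83.7) = +167.4
Reactants: 1·(-46.1) + 3/2·(+0.0) + 3·(+0.0) = -46.1
ΔH° = (+167.4) − (-46.1) = 213.5 kJ/mol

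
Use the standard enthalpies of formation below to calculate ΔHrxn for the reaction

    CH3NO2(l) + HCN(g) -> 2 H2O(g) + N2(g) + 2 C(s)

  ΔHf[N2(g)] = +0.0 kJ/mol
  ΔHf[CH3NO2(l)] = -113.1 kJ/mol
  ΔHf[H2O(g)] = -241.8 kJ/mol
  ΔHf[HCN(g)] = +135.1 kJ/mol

ΔHrxn = -505.6 kJ/mol

Products: 2·(-241.8) + 1·(+0.0) + 2·(+0.0) = -483.6
Reactants: 1·(-113.1) + 1·(+135.1) = +22.0
ΔHrxn = (-483.6) − (+22.0) = -505.6 kJ/mol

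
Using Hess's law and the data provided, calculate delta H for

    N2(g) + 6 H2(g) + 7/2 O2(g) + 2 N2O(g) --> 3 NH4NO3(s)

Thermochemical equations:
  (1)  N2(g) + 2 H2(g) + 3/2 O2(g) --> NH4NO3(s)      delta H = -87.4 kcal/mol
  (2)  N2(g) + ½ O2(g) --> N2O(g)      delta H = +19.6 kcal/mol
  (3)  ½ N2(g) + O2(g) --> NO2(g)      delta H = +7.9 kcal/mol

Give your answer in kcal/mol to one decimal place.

delta H = -301.4 kcal/mol

(1) × 3 (scale by 3 for the 3 NH4NO3(s)): (3)·(-87.4) = -262.2 kcal/mol
(2) reversed and × 2 (N2O(g) must end up as a reactant; scale by 2 for the 2 N2O(g)): (-2)·(+19.6) = -39.2 kcal/mol
(3): not needed (NO2(g) appears nowhere else).
By Hess's law, delta H = (-262.2) + (-39.2) = -301.4 kcal/mol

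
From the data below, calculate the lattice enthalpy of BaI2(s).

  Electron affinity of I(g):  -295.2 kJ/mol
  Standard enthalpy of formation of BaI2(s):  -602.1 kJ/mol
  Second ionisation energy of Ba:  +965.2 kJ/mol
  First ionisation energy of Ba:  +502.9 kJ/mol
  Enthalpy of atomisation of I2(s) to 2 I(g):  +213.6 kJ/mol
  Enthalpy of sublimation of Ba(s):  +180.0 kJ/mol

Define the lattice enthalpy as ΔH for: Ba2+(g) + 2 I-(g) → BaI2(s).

ΔHf° = 1·ΔHsub + 1·(ΣIE) + 1·D(I2) + 2·EA + U
-602.1 = 1·(+180.0) + 1·(+1468.1) + 1·(+213.6) + 2·(-295.2) + U
U = -602.1 − (+1271.3) = -1873.4 kJ/mol

U = -1873.4 kJ/mol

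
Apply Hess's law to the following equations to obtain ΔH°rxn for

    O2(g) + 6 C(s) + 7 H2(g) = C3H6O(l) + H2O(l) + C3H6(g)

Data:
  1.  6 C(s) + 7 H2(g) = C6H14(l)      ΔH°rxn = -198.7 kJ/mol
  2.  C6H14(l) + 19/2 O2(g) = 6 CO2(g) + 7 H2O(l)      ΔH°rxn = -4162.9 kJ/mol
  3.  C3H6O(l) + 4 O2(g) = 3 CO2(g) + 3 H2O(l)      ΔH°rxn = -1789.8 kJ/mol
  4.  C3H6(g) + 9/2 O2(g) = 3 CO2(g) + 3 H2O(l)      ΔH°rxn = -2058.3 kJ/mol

eq. 1 as written (C(s) already on the reactant side): -198.7 kJ/mol
eq. 2 as written: -4162.9 kJ/mol
eq. 3 reversed (reverse to put C3H6O(l) on the product side): +1789.8 kJ/mol
eq. 4 reversed (reverse to put C3H6(g) on the product side): +2058.3 kJ/mol
ΔH°rxn = (-198.7) + (-4162.9) + (+1789.8) + (+2058.3) = -513.5 kJ/mol

ΔH°rxn = -513.5 kJ/mol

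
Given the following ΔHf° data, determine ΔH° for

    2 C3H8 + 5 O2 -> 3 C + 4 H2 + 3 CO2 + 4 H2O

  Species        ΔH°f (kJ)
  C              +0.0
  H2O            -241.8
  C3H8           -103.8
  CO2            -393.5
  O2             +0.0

Products: 3·(+0.0) + 4·(+0.0) + 3·(-393.5) + 4·(-241.8) = -2147.7
Reactants: 2·(-103.8) + 5·(+0.0) = -207.6
ΔH° = (-2147.7) − (-207.6) = -1940.1 kJ

ΔH° = -1940.1 kJ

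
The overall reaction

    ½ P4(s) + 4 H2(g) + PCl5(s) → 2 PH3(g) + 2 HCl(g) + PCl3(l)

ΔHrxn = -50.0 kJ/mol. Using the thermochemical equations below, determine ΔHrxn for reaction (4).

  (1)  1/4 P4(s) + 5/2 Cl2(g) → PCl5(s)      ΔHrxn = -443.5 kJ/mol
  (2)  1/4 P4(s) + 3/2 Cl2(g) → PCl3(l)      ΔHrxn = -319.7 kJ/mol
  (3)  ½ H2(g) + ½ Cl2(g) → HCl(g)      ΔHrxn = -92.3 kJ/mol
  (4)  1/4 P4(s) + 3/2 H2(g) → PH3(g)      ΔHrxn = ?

ΔHrxn = 5.4 kJ/mol

(1) reversed: +443.5 kJ/mol
(2) as written: -319.7 kJ/mol
(3) × 2: (2)·(-92.3) = -184.6 kJ/mol
(4) × 2: contributes 2·x
-50.0 = (+443.5) + (-319.7) + (-184.6) + 2·x
x = (-50.0 − (-60.8)) / (2) = 5.4 kJ/mol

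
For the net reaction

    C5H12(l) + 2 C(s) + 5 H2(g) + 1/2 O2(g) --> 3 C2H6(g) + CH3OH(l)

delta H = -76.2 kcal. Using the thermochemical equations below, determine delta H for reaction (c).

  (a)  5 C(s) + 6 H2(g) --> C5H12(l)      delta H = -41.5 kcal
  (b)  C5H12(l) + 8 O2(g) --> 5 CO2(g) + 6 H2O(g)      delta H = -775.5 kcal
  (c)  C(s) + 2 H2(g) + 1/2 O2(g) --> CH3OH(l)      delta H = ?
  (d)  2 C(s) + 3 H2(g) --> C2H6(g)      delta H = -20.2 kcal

delta H = -57.1 kcal

(a) reversed: +41.5 kcal
(b): not needed (H2O(g) appears nowhere else).
(c) as written (CH3OH(l) already on the product side): contributes x
(d) × 3 (×3 to match 3 C2H6(g) in the target): (3)·(-20.2) = -60.6 kcal
-76.2 = (+41.5) + (-60.6) + x
x = (-76.2 − (-19.1)) / (1) = -57.1 kcal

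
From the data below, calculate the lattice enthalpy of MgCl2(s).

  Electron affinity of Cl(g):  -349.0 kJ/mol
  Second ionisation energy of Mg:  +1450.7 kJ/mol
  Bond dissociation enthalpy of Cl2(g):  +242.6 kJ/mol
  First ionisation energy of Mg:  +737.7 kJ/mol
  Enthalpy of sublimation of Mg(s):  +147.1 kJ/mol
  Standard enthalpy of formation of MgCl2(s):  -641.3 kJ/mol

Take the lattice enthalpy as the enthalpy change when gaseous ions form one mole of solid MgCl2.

U = -2521.4 kJ/mol

ΔHf° = 1·ΔHsub + 1·(ΣIE) + 1·D(Cl2) + 2·EA + U
-641.3 = 1·(+147.1) + 1·(+2188.4) + 1·(+242.6) + 2·(-349.0) + U
U = -641.3 − (+1880.1) = -2521.4 kJ/mol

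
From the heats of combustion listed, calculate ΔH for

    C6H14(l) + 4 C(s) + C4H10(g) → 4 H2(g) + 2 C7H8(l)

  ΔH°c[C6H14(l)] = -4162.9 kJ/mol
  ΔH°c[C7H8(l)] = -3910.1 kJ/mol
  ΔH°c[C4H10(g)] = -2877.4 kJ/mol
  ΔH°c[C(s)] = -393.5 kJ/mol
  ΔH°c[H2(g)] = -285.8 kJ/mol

ΔH = 349.1 kJ/mol

With combustion enthalpies, reactants minus products:
= [1·(-4162.9) + 4·(-393.5) + 1·(-2877.4)] − [4·(-285.8) + 2·(-3910.1)]
= 349.1 kJ/mol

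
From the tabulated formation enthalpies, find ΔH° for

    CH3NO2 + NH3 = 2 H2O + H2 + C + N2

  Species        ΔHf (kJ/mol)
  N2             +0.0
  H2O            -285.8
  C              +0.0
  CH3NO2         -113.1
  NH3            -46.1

ΔH°rxn = Σ nΔHf°(products) − Σ nΔHf°(reactants).
Products: 2·(-285.8) + 1·(+0.0) + 1·(+0.0) + 1·(+0.0) = -571.6
Reactants: 1·(-113.1) + 1·(-46.1) = -159.2
ΔH° = (-571.6) − (-159.2) = -412.4 kJ/mol

ΔH° = -412.4 kJ/mol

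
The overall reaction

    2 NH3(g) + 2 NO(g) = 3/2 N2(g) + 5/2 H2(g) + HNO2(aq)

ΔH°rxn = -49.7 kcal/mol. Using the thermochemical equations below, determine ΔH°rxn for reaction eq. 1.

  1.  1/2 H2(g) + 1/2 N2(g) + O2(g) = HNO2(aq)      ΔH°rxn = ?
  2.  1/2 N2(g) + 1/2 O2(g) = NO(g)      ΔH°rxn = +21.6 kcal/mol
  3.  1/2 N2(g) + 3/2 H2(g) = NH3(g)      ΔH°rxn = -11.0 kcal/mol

eq. 1 as written: contributes x
eq. 2 reversed and × 2: (-2)·(+21.6) = -43.2 kcal/mol
eq. 3 reversed and × 2: (-2)·(-11.0) = +22.0 kcal/mol
-49.7 = (-43.2) + (+22.0) + x
x = (-49.7 − (-21.2)) / (1) = -28.5 kcal/mol

ΔH°rxn = -28.5 kcal/mol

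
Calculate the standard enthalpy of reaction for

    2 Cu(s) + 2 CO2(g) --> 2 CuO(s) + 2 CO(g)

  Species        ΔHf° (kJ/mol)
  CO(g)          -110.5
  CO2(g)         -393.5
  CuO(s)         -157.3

ΔH° = 251.4 kJ/mol

Products: 2·(-157.3) + 2·(-110.5) = -535.6
Reactants: 2·(+0.0) + 2·(-393.5) = -787.0
ΔH° = (-535.6) − (-787.0) = 251.4 kJ/mol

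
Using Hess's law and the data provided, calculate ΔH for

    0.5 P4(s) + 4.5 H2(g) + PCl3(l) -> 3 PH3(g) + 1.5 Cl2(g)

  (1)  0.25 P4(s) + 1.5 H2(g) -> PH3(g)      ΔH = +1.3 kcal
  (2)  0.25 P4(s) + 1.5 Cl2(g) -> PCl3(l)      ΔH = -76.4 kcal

ΔH = 80.3 kcal

(1) × 3 (×3 to match 3 PH3(g) in the target): (3)·(+1.3) = +3.9 kcal
(2) reversed (reverse to put PCl3(l) on the reactant side): +76.4 kcal
Summing the manipulated equations, ΔH = (3)·(+1.3) + (-1)·(-76.4) = 80.3 kcal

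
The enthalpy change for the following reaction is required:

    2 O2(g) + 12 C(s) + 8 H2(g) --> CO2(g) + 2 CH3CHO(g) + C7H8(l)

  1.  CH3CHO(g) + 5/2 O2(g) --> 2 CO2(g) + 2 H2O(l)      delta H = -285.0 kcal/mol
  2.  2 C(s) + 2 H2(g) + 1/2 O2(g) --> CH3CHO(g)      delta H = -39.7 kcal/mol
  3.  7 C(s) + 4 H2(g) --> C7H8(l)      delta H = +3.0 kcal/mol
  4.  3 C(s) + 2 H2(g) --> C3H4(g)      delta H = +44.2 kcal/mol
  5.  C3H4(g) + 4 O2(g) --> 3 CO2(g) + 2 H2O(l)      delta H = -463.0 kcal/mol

eq. 1 reversed: +285.0 kcal/mol
eq. 2 as written: -39.7 kcal/mol
eq. 3 as written (C7H8(l) already on the product side): +3.0 kcal/mol
eq. 4 as written: +44.2 kcal/mol
eq. 5 as written: -463.0 kcal/mol
By Hess's law, delta H = (+285.0) + (-39.7) + (+3.0) + (+44.2) + (-463.0) = -170.5 kcal/mol

delta H = -170.5 kcal/mol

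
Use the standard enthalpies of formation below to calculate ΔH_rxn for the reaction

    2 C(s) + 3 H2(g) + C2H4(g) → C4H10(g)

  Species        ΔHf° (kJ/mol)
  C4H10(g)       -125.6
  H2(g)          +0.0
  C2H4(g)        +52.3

ΔH_rxn = -177.9 kJ/mol

ΔH°rxn = Σ nΔHf°(products) − Σ nΔHf°(reactants).
Products: 1·(-125.6) = -125.6
Reactants: 2·(+0.0) + 3·(+0.0) + 1·(+52.3) = +52.3
ΔH_rxn = (-125.6) − (+52.3) = -177.9 kJ/mol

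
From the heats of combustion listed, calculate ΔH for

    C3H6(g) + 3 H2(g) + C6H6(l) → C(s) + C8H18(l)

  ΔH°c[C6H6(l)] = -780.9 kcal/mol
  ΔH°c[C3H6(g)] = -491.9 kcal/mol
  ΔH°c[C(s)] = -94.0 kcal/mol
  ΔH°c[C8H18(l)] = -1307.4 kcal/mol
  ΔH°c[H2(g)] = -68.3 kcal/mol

Using ΔH = Σ nΔHc°(reactants) − Σ nΔHc°(products):
= [1·(-491.9) + 3·(-68.3) + 1·(-780.9)] − [1·(-94.0) + 1·(-1307.4)]
= -76.3 kcal/mol

ΔH = -76.3 kcal/mol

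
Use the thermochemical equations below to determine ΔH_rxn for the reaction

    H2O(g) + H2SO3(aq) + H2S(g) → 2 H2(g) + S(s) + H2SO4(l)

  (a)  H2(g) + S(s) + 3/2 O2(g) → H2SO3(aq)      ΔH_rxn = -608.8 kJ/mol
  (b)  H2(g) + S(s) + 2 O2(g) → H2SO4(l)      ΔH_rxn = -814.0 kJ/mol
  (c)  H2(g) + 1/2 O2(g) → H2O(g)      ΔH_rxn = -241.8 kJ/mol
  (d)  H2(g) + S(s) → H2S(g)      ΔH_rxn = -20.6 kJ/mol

(a) reversed: +608.8 kJ/mol
(b) as written: -814.0 kJ/mol
(c) reversed: +241.8 kJ/mol
(d) reversed: +20.6 kJ/mol
By Hess's law, ΔH_rxn = (-1)·(-608.8) + (1)·(-814.0) + (-1)·(-241.8) + (-1)·(-20.6) = 57.2 kJ/mol

ΔH_rxn = 57.2 kJ/mol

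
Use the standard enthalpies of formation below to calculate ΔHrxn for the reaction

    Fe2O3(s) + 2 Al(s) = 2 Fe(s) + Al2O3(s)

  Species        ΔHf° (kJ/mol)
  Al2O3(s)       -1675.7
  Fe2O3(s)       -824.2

ΔHrxn = -851.5 kJ/mol

Products: 2·(+0.0) + 1·(-1675.7) = -1675.7
Reactants: 1·(-824.2) + 2·(+0.0) = -824.2
ΔHrxn = (-1675.7) − (-824.2) = -851.5 kJ/mol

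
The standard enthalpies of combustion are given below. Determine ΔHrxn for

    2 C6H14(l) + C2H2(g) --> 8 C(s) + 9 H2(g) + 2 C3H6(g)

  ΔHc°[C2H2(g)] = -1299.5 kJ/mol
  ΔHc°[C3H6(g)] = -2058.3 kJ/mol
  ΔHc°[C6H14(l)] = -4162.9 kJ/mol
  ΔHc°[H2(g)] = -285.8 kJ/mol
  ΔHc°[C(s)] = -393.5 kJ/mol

Using ΔH = Σ nΔHc°(reactants) − Σ nΔHc°(products):
= [2·(-4162.9) + 1·(-1299.5)] − [8·(-393.5) + 9·(-285.8) + 2·(-2058.3)]
= 211.5 kJ/mol

ΔHrxn = 211.5 kJ/mol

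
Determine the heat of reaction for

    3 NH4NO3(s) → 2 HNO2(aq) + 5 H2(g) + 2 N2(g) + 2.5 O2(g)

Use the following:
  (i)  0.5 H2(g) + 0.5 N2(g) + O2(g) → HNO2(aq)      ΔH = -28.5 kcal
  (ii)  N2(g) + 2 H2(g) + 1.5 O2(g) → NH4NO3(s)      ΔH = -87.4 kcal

ΔH = 205.2 kcal

(i) × 2 (scale by 2 for the 2 HNO2(aq)): (2)·(-28.5) = -57.0 kcal
(ii) reversed and × 3 (NH4NO3(s) must end up as a reactant; scale by 3 for the 3 NH4NO3(s)): (-3)·(-87.4) = +262.2 kcal
ΔH = (-57.0) + (+262.2) = 205.2 kcal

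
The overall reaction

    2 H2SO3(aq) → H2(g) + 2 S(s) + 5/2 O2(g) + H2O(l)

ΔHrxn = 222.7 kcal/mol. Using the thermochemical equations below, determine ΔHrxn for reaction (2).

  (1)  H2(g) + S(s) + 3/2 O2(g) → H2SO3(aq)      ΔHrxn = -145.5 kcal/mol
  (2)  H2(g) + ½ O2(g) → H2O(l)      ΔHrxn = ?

(1) reversed and × 2 (reverse to put H2SO3(aq) on the reactant side; scale by 2 for the 2 H2SO3(aq)): (-2)·(-145.5) = +291.0 kcal/mol
(2) as written (H2O(l) already on the product side): contributes x
+222.7 = (+291.0) + x
x = (+222.7 − (+291.0)) / (1) = -68.3 kcal/mol

ΔHrxn = -68.3 kcal/mol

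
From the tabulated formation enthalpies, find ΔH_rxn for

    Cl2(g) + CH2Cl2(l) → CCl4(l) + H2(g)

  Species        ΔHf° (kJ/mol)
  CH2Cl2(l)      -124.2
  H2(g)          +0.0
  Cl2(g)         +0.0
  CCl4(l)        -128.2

ΔH°rxn = Σ nΔHf°(products) − Σ nΔHf°(reactants).
Products: 1·(-128.2) + 1·(+0.0) = -128.2
Reactants: 1·(+0.0) + 1·(-124.2) = -124.2
ΔH_rxn = (-128.2) − (-124.2) = -4.0 kJ/mol

ΔH_rxn = -4.0 kJ/mol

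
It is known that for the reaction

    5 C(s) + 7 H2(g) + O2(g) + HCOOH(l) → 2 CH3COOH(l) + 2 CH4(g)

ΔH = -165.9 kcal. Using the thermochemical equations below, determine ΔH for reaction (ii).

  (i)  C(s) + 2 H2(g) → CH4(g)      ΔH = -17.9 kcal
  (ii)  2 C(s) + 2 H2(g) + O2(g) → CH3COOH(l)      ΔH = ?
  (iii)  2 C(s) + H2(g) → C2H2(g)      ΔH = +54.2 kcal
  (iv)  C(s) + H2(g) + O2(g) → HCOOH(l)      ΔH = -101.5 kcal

(i) × 2: (2)·(-17.9) = -35.8 kcal
(ii) × 2: contributes 2·x
(iii): not needed.
(iv) reversed: +101.5 kcal
-165.9 = (-35.8) + (+101.5) + 2·x
x = (-165.9 − (+65.7)) / (2) = -115.8 kcal

ΔH = -115.8 kcal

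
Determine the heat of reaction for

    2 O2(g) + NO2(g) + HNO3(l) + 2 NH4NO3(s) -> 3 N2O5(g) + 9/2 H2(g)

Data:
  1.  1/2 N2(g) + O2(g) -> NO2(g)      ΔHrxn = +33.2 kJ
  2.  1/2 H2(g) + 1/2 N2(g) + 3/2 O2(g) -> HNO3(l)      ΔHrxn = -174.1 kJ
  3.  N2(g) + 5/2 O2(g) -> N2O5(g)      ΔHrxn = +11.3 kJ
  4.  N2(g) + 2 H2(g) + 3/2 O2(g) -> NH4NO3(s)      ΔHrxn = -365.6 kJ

eq. 1 reversed: -33.2 kJ
eq. 2 reversed: +174.1 kJ
eq. 3 × 3: (3)·(+11.3) = +33.9 kJ
eq. 4 reversed and × 2: (-2)·(-365.6) = +731.2 kJ
ΔHrxn = (-1)·(+33.2) + (-1)·(-174.1) + (3)·(+11.3) + (-2)·(-365.6) = 906.0 kJ

ΔHrxn = 906.0 kJ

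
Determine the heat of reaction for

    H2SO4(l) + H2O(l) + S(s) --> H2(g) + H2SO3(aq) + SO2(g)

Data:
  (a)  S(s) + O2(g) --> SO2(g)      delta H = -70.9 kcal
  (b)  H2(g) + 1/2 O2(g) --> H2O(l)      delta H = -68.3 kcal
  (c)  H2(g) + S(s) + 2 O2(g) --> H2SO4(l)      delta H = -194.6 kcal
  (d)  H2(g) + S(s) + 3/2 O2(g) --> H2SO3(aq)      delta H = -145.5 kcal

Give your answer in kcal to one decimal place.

delta H = 46.5 kcal

(a) as written (SO2(g) already on the product side): -70.9 kcal
(b) reversed (H2O(l) must end up as a reactant): +68.3 kcal
(c) reversed (reverse to put H2SO4(l) on the reactant side): +194.6 kcal
(d) as written (H2SO3(aq) already on the product side): -145.5 kcal
delta H = (-70.9) + (+68.3) + (+194.6) + (-145.5) = 46.5 kcal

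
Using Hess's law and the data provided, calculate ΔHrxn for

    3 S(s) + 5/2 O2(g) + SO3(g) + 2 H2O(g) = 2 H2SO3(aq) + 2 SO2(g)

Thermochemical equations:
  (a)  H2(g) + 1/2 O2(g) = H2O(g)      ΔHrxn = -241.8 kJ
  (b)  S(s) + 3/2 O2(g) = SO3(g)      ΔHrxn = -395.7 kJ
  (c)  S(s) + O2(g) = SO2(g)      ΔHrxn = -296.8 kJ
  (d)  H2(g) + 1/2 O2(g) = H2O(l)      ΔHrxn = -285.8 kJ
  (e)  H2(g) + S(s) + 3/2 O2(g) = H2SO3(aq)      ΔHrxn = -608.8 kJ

ΔHrxn = -931.9 kJ

(a) reversed and × 2 (reverse to put H2O(g) on the reactant side; ×2 to match 2 H2O(g) in the target): (-2)·(-241.8) = +483.6 kJ
(b) reversed (reverse to put SO3(g) on the reactant side): +395.7 kJ
(c) × 2 (scale by 2 for the 2 SO2(g)): (2)·(-296.8) = -593.6 kJ
(d): not needed (H2O(l) appears nowhere else).
(e) × 2 (×2 to match 2 H2SO3(aq) in the target): (2)·(-608.8) = -1217.6 kJ
ΔHrxn = (-2)·(-241.8) + (-1)·(-395.7) + (2)·(-296.8) + (2)·(-608.8) = -931.9 kJ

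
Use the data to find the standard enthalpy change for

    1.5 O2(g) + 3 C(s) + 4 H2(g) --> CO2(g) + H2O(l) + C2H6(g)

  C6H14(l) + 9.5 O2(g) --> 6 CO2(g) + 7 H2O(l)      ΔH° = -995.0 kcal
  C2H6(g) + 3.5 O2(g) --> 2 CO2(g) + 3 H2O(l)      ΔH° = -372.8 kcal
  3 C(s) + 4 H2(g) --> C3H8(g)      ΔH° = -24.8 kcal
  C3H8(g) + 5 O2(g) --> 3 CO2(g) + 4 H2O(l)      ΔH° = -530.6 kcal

equation 1: not needed (C6H14(l) appears nowhere else).
equation 2 reversed (C2H6(g) must end up as a product): +372.8 kcal
equation 3 as written (C(s) already on the reactant side): -24.8 kcal
equation 4 as written: -530.6 kcal
ΔH° = (+372.8) + (-24.8) + (-530.6) = -182.6 kcal

ΔH° = -182.6 kcal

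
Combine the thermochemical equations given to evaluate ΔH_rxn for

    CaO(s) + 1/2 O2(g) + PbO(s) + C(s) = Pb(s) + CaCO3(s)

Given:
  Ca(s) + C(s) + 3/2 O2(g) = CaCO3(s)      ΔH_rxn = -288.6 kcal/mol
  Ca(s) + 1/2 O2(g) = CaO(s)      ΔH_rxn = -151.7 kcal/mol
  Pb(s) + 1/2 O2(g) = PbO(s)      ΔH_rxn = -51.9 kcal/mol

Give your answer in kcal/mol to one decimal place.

ΔH_rxn = -85.0 kcal/mol

equation 1 as written: -288.6 kcal/mol
equation 2 reversed: +151.7 kcal/mol
equation 3 reversed: +51.9 kcal/mol
ΔH_rxn = (1)·(-288.6) + (-1)·(-151.7) + (-1)·(-51.9) = -85.0 kcal/mol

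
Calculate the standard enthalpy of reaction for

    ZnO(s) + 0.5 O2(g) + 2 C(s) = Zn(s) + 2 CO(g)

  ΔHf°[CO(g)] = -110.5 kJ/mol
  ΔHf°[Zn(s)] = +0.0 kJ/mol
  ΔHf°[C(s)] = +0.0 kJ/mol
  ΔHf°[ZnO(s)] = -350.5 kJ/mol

Products: 1·(+0.0) + 2·(-110.5) = -221.0
Reactants: 1·(-350.5) + 1/2·(+0.0) + 2·(+0.0) = -350.5
ΔH° = (-221.0) − (-350.5) = 129.5 kJ/mol

ΔH° = 129.5 kJ/mol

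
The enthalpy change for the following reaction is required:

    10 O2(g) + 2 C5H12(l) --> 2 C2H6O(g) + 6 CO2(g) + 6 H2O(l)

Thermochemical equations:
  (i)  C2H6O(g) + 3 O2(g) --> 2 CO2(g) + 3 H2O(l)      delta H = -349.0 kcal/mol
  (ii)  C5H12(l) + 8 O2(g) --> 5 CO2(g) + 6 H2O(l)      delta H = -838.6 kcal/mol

(i) reversed and × 2 (reverse to put C2H6O(g) on the product side; scale by 2 for the 2 C2H6O(g)): (-2)·(-349.0) = +698.0 kcal/mol
(ii) × 2 (×2 to match 2 C5H12(l) in the target): (2)·(-838.6) = -1677.2 kcal/mol
delta H = (+698.0) + (-1677.2) = -979.2 kcal/mol

delta H = -979.2 kcal/mol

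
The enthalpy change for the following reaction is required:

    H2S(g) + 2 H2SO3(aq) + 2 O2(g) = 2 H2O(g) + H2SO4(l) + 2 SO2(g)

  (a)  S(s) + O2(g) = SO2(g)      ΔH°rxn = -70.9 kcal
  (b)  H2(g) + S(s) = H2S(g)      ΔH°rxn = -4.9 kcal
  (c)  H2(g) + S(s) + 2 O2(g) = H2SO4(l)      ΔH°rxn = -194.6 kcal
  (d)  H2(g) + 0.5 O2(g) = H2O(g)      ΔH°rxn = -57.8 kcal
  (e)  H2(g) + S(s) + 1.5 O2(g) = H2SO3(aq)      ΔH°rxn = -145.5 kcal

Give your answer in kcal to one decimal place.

(a) × 2 (scale by 2 for the 2 SO2(g)): (2)·(-70.9) = -141.8 kcal
(b) reversed (H2S(g) must end up as a reactant): +4.9 kcal
(c) as written (H2SO4(l) already on the product side): -194.6 kcal
(d) × 2 (scale by 2 for the 2 H2O(g)): (2)·(-57.8) = -115.6 kcal
(e) reversed and × 2 (H2SO3(aq) must end up as a reactant; ×2 to match 2 H2SO3(aq) in the target): (-2)·(-145.5) = +291.0 kcal
By Hess's law, ΔH°rxn = (-141.8) + (+4.9) + (-194.6) + (-115.6) + (+291.0) = -156.1 kcal

ΔH°rxn = -156.1 kcal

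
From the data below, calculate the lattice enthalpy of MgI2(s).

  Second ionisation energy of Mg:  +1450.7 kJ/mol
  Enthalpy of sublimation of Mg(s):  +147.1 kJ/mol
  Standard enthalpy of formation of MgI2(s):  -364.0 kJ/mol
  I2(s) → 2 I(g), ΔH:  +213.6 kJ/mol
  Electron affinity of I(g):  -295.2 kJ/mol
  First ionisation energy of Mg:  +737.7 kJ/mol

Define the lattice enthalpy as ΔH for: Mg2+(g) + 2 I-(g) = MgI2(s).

U = -2322.7 kJ/mol

ΔHf° = 1·ΔHsub + 1·(ΣIE) + 1·D(I2) + 2·EA + U
-364.0 = 1·(+147.1) + 1·(+2188.4) + 1·(+213.6) + 2·(-295.2) + U
U = -364.0 − (+1958.7) = -2322.7 kJ/mol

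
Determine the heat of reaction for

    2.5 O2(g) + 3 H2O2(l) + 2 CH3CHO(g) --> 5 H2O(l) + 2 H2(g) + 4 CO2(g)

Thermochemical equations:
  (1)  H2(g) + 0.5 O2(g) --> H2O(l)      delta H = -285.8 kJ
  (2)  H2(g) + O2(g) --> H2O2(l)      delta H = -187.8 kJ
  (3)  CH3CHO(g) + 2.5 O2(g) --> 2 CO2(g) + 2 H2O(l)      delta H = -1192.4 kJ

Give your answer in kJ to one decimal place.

(1) as written: -285.8 kJ
(2) reversed and × 3 (H2O2(l) must end up as a reactant; scale by 3 for the 3 H2O2(l)): (-3)·(-187.8) = +563.4 kJ
(3) × 2 (×2 to match 2 CH3CHO(g) in the target): (2)·(-1192.4) = -2384.8 kJ
By Hess's law, delta H = (-285.8) + (+563.4) + (-2384.8) = -2107.2 kJ

delta H = -2107.2 kJ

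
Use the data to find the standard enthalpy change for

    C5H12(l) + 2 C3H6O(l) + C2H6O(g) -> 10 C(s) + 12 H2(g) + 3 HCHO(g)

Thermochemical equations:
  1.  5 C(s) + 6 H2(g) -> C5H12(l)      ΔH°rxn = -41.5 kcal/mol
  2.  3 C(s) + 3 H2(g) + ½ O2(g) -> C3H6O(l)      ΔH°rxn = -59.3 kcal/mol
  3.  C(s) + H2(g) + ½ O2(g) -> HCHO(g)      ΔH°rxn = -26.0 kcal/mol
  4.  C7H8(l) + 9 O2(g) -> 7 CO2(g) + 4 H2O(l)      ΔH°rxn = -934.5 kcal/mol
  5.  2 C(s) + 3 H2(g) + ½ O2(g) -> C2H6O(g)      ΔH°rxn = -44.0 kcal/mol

eq. 1 reversed (reverse to put C5H12(l) on the reactant side): +41.5 kcal/mol
eq. 2 reversed and × 2 (reverse to put C3H6O(l) on the reactant side; scale by 2 for the 2 C3H6O(l)): (-2)·(-59.3) = +118.6 kcal/mol
eq. 3 × 3 (×3 to match 3 HCHO(g) in the target): (3)·(-26.0) = -78.0 kcal/mol
eq. 4: not needed (CO2(g) appears nowhere else).
eq. 5 reversed (C2H6O(g) must end up as a reactant): +44.0 kcal/mol
ΔH°rxn = (-1)·(-41.5) + (-2)·(-59.3) + (3)·(-26.0) + (-1)·(-44.0) = 126.1 kcal/mol

ΔH°rxn = 126.1 kcal/mol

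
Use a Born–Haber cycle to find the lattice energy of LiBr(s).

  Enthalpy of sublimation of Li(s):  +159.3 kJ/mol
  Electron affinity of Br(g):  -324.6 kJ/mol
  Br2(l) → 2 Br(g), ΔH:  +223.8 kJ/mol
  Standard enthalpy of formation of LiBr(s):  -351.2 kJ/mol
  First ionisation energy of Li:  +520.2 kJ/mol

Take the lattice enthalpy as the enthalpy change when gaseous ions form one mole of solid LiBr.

ΔHf° = 1·ΔHsub + 1·(ΣIE) + 1/2·D(Br2) + 1·EA + U
-351.2 = 1·(+159.3) + 1·(+520.2) + 1/2·(+223.8) + 1·(-324.6) + U
U = -351.2 − (+466.8) = -818.0 kJ/mol

U = -818.0 kJ/mol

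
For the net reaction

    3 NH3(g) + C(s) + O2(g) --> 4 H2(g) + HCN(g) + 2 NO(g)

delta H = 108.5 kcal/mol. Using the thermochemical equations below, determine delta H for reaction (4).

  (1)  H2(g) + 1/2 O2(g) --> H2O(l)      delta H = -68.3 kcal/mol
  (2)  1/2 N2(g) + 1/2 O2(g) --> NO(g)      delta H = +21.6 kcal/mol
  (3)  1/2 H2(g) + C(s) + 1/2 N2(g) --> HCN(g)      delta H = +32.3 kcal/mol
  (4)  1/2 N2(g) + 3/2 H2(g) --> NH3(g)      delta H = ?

(1): not needed.
(2) × 2: (2)·(+21.6) = +43.2 kcal/mol
(3) as written: +32.3 kcal/mol
(4) reversed and × 3: contributes −3·x
+108.5 = (+43.2) + (+32.3) − 3·x
x = (+108.5 − (+75.5)) / (-3) = -11.0 kcal/mol

delta H = -11.0 kcal/mol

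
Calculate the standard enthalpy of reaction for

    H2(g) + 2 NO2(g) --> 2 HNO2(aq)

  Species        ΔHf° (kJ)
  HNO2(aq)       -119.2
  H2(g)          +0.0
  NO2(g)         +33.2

Products: 2·(-119.2) = -238.4
Reactants: 1·(+0.0) + 2·(+33.2) = +66.4
ΔHrxn = (-238.4) − (+66.4) = -304.8 kJ

ΔHrxn = -304.8 kJ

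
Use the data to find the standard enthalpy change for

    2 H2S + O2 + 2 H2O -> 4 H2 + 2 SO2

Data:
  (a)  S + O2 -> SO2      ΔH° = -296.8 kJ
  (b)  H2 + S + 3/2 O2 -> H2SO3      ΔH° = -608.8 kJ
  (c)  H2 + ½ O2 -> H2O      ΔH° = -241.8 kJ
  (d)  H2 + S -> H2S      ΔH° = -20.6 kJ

(a) × 2: (2)·(-296.8) = -593.6 kJ
(b): not needed.
(c) reversed and × 2: (-2)·(-241.8) = +483.6 kJ
(d) reversed and × 2: (-2)·(-20.6) = +41.2 kJ
Since enthalpy is a state function, ΔH° = (2)·(-296.8) + (-2)·(-241.8) + (-2)·(-20.6) = -68.8 kJ

ΔH° = -68.8 kJ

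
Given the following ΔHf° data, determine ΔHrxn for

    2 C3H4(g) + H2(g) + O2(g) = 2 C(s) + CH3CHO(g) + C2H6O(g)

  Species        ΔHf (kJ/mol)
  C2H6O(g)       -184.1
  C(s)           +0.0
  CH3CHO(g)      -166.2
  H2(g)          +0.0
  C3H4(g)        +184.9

ΔHrxn = -720.1 kJ/mol

Products: 2·(+0.0) + 1·(-166.2) + 1·(-184.1) = -350.3
Reactants: 2·(+184.9) + 1·(+0.0) + 1·(+0.0) = +369.8
ΔHrxn = (-350.3) − (+369.8) = -720.1 kJ/mol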